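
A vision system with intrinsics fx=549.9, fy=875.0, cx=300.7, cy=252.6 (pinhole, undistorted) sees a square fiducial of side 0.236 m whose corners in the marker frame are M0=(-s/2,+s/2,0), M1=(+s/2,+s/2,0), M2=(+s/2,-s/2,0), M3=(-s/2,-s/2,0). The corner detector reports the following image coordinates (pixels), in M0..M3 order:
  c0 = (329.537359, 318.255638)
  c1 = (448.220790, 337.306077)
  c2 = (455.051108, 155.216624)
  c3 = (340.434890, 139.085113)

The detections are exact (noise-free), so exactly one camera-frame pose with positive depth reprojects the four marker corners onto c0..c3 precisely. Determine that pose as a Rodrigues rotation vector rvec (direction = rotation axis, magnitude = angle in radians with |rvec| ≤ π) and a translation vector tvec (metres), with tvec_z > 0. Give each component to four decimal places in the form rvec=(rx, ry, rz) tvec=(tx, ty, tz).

rvec=(-0.1734, 0.0516, 0.1012) tvec=(0.1875, -0.0215, 1.1170)

Intrinsics K: fx=549.9, fy=875.0, cx=300.7, cy=252.6
Marker side s = 0.236 m; corners in marker frame (Z=0):
  M0 = (-0.1180, +0.1180, 0)
  M1 = (+0.1180, +0.1180, 0)
  M2 = (+0.1180, -0.1180, 0)
  M3 = (-0.1180, -0.1180, 0)
Detected image corners:
  c0 = (329.537359, 318.255638) px
  c1 = (448.220790, 337.306077) px
  c2 = (455.051108, 155.216624) px
  c3 = (340.434890, 139.085113) px
Planar DLT: solve 8×8 A·h = b for H (H[2,2]=1):
  H  [+473.00845 -97.32629 +393.02094]
  H  [+61.67817 +729.28993 +235.79216]
  H  [-0.05369 -0.15182 +1.00000]
B = K⁻¹H; ‖b₁‖=0.895287, ‖b₂‖=0.895287; λ = 2/(‖b₁‖+‖b₂‖) = 1.116960, sign → tz>0 ⇒ λ=+1.116960
r₁ = λ·B[:,0] = (+0.99357,+0.09605,-0.05997); r₂ = λ·B[:,1] = (-0.10496,+0.97991,-0.16958)
r₃ = r₁×r₂ = (+0.04248,+0.17478,+0.98369); SVD([r₁ r₂ r₃]) → R = UVᵀ:
  R  [+0.99357 -0.10496 +0.04248]
  R  [+0.09605 +0.97991 +0.17478]
  R  [-0.05997 -0.16958 +0.98369]
t = (+0.18752, -0.02146, +1.11696) m
tr R = 2.957171; θ = arccos((tr R − 1)/2) = 0.207322 rad = 11.879°
axis k = ((R−Rᵀ)₃₂, (R−Rᵀ)₁₃, (R−Rᵀ)₂₁) / (2 sinθ) = (-0.836471, +0.248841, +0.488257)
rvec = θ·k = (-0.173419, +0.051590, +0.101226)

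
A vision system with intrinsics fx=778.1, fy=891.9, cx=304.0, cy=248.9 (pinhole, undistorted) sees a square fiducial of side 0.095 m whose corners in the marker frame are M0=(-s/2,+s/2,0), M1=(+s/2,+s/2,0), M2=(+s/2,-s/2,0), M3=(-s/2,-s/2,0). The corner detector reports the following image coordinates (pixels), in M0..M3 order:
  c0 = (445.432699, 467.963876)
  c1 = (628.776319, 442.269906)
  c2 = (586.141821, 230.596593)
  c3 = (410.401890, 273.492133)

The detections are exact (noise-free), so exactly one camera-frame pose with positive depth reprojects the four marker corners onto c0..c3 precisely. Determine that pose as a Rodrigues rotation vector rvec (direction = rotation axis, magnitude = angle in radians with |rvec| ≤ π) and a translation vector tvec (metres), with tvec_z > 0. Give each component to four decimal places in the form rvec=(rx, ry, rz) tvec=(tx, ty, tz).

Intrinsics K: fx=778.1, fy=891.9, cx=304.0, cy=248.9
Marker side s = 0.095 m; corners in marker frame (Z=0):
  M0 = (-0.0475, +0.0475, 0)
  M1 = (+0.0475, +0.0475, 0)
  M2 = (+0.0475, -0.0475, 0)
  M3 = (-0.0475, -0.0475, 0)
Detected image corners:
  c0 = (445.432699, 467.963876) px
  c1 = (628.776319, 442.269906) px
  c2 = (586.141821, 230.596593) px
  c3 = (410.401890, 273.492133) px
Planar DLT: solve 8×8 A·h = b for H (H[2,2]=1):
  H  [+1406.51935 +280.66046 +513.48530]
  H  [-691.88779 +2047.30991 +353.16350]
  H  [-0.93286 -0.24403 +1.00000]
B = K⁻¹H; ‖b₁‖=2.419480, ‖b₂‖=2.419480; λ = 2/(‖b₁‖+‖b₂‖) = 0.413312, sign → tz>0 ⇒ λ=+0.413312
r₁ = λ·B[:,0] = (+0.89775,-0.21303,-0.38556); r₂ = λ·B[:,1] = (+0.18849,+0.97688,-0.10086)
r₃ = r₁×r₂ = (+0.39813,+0.01787,+0.91715); SVD([r₁ r₂ r₃]) → R = UVᵀ:
  R  [+0.89775 +0.18849 +0.39813]
  R  [-0.21303 +0.97688 +0.01787]
  R  [-0.38556 -0.10086 +0.91715]
t = (+0.11127, +0.04832, +0.41331) m
tr R = 2.791789; θ = arccos((tr R − 1)/2) = 0.460356 rad = 26.376°
axis k = ((R−Rᵀ)₃₂, (R−Rᵀ)₁₃, (R−Rᵀ)₂₁) / (2 sinθ) = (-0.133630, +0.882011, -0.451884)
rvec = θ·k = (-0.061517, +0.406039, -0.208028)

rvec=(-0.0615, 0.4060, -0.2080) tvec=(0.1113, 0.0483, 0.4133)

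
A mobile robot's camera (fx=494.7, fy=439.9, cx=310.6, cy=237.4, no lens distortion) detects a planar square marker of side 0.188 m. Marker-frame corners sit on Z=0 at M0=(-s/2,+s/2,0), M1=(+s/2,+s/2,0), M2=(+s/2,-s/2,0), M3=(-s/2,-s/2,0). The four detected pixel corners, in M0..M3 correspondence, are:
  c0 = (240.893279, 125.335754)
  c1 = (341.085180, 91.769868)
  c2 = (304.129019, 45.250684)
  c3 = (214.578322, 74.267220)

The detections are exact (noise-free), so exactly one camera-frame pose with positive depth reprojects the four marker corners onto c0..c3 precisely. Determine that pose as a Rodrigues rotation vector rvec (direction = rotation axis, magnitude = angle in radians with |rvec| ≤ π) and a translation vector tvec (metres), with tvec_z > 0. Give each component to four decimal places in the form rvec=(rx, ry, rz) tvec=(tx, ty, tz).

rvec=(-0.6223, 0.0364, -0.3988) tvec=(-0.0664, -0.3218, 0.9143)

Intrinsics K: fx=494.7, fy=439.9, cx=310.6, cy=237.4
Marker side s = 0.188 m; corners in marker frame (Z=0):
  M0 = (-0.0940, +0.0940, 0)
  M1 = (+0.0940, +0.0940, 0)
  M2 = (+0.0940, -0.0940, 0)
  M3 = (-0.0940, -0.0940, 0)
Detected image corners:
  c0 = (240.893279, 125.335754) px
  c1 = (341.085180, 91.769868) px
  c2 = (304.129019, 45.250684) px
  c3 = (214.578322, 74.267220) px
Planar DLT: solve 8×8 A·h = b for H (H[2,2]=1):
  H  [+528.65529 -4.21704 +274.65436]
  H  [-157.87163 +206.60652 +82.57894]
  H  [+0.09336 -0.62775 +1.00000]
B = K⁻¹H; ‖b₁‖=1.093780, ‖b₂‖=1.093780; λ = 2/(‖b₁‖+‖b₂‖) = 0.914260, sign → tz>0 ⇒ λ=+0.914260
r₁ = λ·B[:,0] = (+0.92342,-0.37418,+0.08536); r₂ = λ·B[:,1] = (+0.35255,+0.73913,-0.57393)
r₃ = r₁×r₂ = (+0.15166,+0.56007,+0.81444); SVD([r₁ r₂ r₃]) → R = UVᵀ:
  R  [+0.92342 +0.35255 +0.15166]
  R  [-0.37418 +0.73913 +0.56007]
  R  [+0.08536 -0.57393 +0.81444]
t = (-0.06643, -0.32177, +0.91426) m
tr R = 2.476995; θ = arccos((tr R − 1)/2) = 0.739957 rad = 42.396°
axis k = ((R−Rᵀ)₃₂, (R−Rᵀ)₁₃, (R−Rᵀ)₂₁) / (2 sinθ) = (-0.840927, +0.049167, -0.538910)
rvec = θ·k = (-0.622250, +0.036381, -0.398770)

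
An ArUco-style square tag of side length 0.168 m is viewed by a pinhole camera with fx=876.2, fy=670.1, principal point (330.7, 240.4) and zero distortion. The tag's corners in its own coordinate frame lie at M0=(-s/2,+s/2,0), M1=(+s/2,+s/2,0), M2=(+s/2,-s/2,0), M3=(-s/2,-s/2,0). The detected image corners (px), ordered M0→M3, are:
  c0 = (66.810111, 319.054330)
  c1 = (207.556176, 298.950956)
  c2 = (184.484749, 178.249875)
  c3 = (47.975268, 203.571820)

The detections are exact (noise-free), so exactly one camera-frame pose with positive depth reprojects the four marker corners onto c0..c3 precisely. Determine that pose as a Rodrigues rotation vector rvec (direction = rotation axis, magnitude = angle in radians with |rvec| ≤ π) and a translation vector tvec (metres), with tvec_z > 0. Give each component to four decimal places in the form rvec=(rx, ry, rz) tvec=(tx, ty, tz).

Intrinsics K: fx=876.2, fy=670.1, cx=330.7, cy=240.4
Marker side s = 0.168 m; corners in marker frame (Z=0):
  M0 = (-0.0840, +0.0840, 0)
  M1 = (+0.0840, +0.0840, 0)
  M2 = (+0.0840, -0.0840, 0)
  M3 = (-0.0840, -0.0840, 0)
Detected image corners:
  c0 = (66.810111, 319.054330) px
  c1 = (207.556176, 298.950956) px
  c2 = (184.484749, 178.249875) px
  c3 = (47.975268, 203.571820) px
Planar DLT: solve 8×8 A·h = b for H (H[2,2]=1):
  H  [+788.32373 +106.91150 +124.89881]
  H  [-207.76418 +668.02136 +249.54787]
  H  [-0.28961 -0.13814 +1.00000]
B = K⁻¹H; ‖b₁‖=1.069803, ‖b₂‖=1.069803; λ = 2/(‖b₁‖+‖b₂‖) = 0.934751, sign → tz>0 ⇒ λ=+0.934751
r₁ = λ·B[:,0] = (+0.94318,-0.19270,-0.27071); r₂ = λ·B[:,1] = (+0.16279,+0.97818,-0.12912)
r₃ = r₁×r₂ = (+0.28969,+0.07772,+0.95396); SVD([r₁ r₂ r₃]) → R = UVᵀ:
  R  [+0.94318 +0.16279 +0.28969]
  R  [-0.19270 +0.97818 +0.07772]
  R  [-0.27071 -0.12912 +0.95396]
t = (-0.21955, +0.01276, +0.93475) m
tr R = 2.875313; θ = arccos((tr R − 1)/2) = 0.354972 rad = 20.338°
axis k = ((R−Rᵀ)₃₂, (R−Rᵀ)₁₃, (R−Rᵀ)₂₁) / (2 sinθ) = (-0.297557, +0.806180, -0.511404)
rvec = θ·k = (-0.105624, +0.286171, -0.181534)

rvec=(-0.1056, 0.2862, -0.1815) tvec=(-0.2196, 0.0128, 0.9348)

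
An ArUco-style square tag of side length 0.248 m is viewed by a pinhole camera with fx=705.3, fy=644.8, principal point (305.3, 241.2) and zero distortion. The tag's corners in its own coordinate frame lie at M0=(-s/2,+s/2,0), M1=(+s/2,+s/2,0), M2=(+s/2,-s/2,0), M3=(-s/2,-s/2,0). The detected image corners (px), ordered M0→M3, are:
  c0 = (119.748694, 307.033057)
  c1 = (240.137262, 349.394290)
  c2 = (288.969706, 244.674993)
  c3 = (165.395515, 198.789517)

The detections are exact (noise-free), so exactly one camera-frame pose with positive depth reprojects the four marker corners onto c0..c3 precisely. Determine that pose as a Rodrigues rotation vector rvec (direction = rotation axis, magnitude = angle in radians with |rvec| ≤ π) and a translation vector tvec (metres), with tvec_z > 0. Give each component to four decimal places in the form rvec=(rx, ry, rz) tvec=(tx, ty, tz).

rvec=(0.2013, -0.0670, 0.3953) tvec=(-0.1933, 0.0726, 1.3424)

Intrinsics K: fx=705.3, fy=644.8, cx=305.3, cy=241.2
Marker side s = 0.248 m; corners in marker frame (Z=0):
  M0 = (-0.1240, +0.1240, 0)
  M1 = (+0.1240, +0.1240, 0)
  M2 = (+0.1240, -0.1240, 0)
  M3 = (-0.1240, -0.1240, 0)
Detected image corners:
  c0 = (119.748694, 307.033057) px
  c1 = (240.137262, 349.394290) px
  c2 = (288.969706, 244.674993) px
  c3 = (165.395515, 198.789517) px
Planar DLT: solve 8×8 A·h = b for H (H[2,2]=1):
  H  [+507.50843 -163.00612 +203.75194]
  H  [+199.08048 +466.49062 +276.07780]
  H  [+0.07740 +0.13528 +1.00000]
B = K⁻¹H; ‖b₁‖=0.744953, ‖b₂‖=0.744953; λ = 2/(‖b₁‖+‖b₂‖) = 1.342367, sign → tz>0 ⇒ λ=+1.342367
r₁ = λ·B[:,0] = (+0.92094,+0.37559,+0.10390); r₂ = λ·B[:,1] = (-0.38885,+0.90323,+0.18160)
r₃ = r₁×r₂ = (-0.02564,-0.20764,+0.97787); SVD([r₁ r₂ r₃]) → R = UVᵀ:
  R  [+0.92094 -0.38885 -0.02564]
  R  [+0.37559 +0.90323 -0.20764]
  R  [+0.10390 +0.18160 +0.97787]
t = (-0.19327, +0.07261, +1.34237) m
tr R = 2.802041; θ = arccos((tr R − 1)/2) = 0.448679 rad = 25.707°
axis k = ((R−Rᵀ)₃₂, (R−Rᵀ)₁₃, (R−Rᵀ)₂₁) / (2 sinθ) = (+0.448659, -0.149316, +0.881141)
rvec = θ·k = (+0.201304, -0.066995, +0.395350)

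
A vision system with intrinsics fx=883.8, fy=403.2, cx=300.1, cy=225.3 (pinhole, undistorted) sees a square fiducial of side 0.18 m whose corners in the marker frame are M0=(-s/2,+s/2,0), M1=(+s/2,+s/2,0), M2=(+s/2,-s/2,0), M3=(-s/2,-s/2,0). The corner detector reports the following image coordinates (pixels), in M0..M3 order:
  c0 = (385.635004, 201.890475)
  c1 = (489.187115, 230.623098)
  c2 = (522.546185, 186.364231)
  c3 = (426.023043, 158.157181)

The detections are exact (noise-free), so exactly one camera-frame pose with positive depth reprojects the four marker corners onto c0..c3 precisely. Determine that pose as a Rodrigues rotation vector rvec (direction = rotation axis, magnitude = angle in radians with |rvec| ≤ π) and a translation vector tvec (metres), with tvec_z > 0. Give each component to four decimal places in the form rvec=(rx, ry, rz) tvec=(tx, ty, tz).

Intrinsics K: fx=883.8, fy=403.2, cx=300.1, cy=225.3
Marker side s = 0.18 m; corners in marker frame (Z=0):
  M0 = (-0.0900, +0.0900, 0)
  M1 = (+0.0900, +0.0900, 0)
  M2 = (+0.0900, -0.0900, 0)
  M3 = (-0.0900, -0.0900, 0)
Detected image corners:
  c0 = (385.635004, 201.890475) px
  c1 = (489.187115, 230.623098) px
  c2 = (522.546185, 186.364231) px
  c3 = (426.023043, 158.157181) px
Planar DLT: solve 8×8 A·h = b for H (H[2,2]=1):
  H  [+623.71965 -357.26474 +457.08048]
  H  [+187.33149 +179.37987 +193.78829]
  H  [+0.15037 -0.33493 +1.00000]
B = K⁻¹H; ‖b₁‖=0.772042, ‖b₂‖=0.772042; λ = 2/(‖b₁‖+‖b₂‖) = 1.295267, sign → tz>0 ⇒ λ=+1.295267
r₁ = λ·B[:,0] = (+0.84797,+0.49297,+0.19476); r₂ = λ·B[:,1] = (-0.37629,+0.81866,-0.43382)
r₃ = r₁×r₂ = (-0.37330,+0.29458,+0.87970); SVD([r₁ r₂ r₃]) → R = UVᵀ:
  R  [+0.84797 -0.37629 -0.37330]
  R  [+0.49297 +0.81866 +0.29458]
  R  [+0.19476 -0.43382 +0.87970]
t = (+0.23007, -0.10123, +1.29527) m
tr R = 2.546328; θ = arccos((tr R − 1)/2) = 0.686981 rad = 39.361°
axis k = ((R−Rᵀ)₃₂, (R−Rᵀ)₁₃, (R−Rᵀ)₂₁) / (2 sinθ) = (-0.574261, -0.447857, +0.685310)
rvec = θ·k = (-0.394506, -0.307669, +0.470795)

rvec=(-0.3945, -0.3077, 0.4708) tvec=(0.2301, -0.1012, 1.2953)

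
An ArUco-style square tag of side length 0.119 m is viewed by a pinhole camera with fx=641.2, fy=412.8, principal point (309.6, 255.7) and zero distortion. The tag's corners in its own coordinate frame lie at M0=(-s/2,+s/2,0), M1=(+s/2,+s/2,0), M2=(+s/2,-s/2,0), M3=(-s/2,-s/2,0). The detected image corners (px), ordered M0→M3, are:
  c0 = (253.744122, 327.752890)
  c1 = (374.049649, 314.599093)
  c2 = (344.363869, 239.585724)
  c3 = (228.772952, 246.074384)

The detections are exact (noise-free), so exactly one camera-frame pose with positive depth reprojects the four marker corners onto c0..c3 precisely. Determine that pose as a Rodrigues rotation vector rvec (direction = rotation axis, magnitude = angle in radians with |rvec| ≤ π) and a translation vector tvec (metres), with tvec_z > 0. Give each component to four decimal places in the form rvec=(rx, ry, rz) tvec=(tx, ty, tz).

Intrinsics K: fx=641.2, fy=412.8, cx=309.6, cy=255.7
Marker side s = 0.119 m; corners in marker frame (Z=0):
  M0 = (-0.0595, +0.0595, 0)
  M1 = (+0.0595, +0.0595, 0)
  M2 = (+0.0595, -0.0595, 0)
  M3 = (-0.0595, -0.0595, 0)
Detected image corners:
  c0 = (253.744122, 327.752890) px
  c1 = (374.049649, 314.599093) px
  c2 = (344.363869, 239.585724) px
  c3 = (228.772952, 246.074384) px
Planar DLT: solve 8×8 A·h = b for H (H[2,2]=1):
  H  [+1186.88023 +84.09320 +302.13056]
  H  [+102.65536 +519.83616 +280.67600]
  H  [+0.65380 -0.48738 +1.00000]
B = K⁻¹H; ‖b₁‖=1.676058, ‖b₂‖=1.676058; λ = 2/(‖b₁‖+‖b₂‖) = 0.596638, sign → tz>0 ⇒ λ=+0.596638
r₁ = λ·B[:,0] = (+0.91604,-0.09326,+0.39008); r₂ = λ·B[:,1] = (+0.21866,+0.93147,-0.29079)
r₃ = r₁×r₂ = (-0.33623,+0.35167,+0.87366); SVD([r₁ r₂ r₃]) → R = UVᵀ:
  R  [+0.91604 +0.21866 -0.33623]
  R  [-0.09326 +0.93147 +0.35167]
  R  [+0.39008 -0.29079 +0.87366]
t = (-0.00695, +0.03610, +0.59664) m
tr R = 2.721167; θ = arccos((tr R − 1)/2) = 0.534382 rad = 30.618°
axis k = ((R−Rᵀ)₃₂, (R−Rᵀ)₁₃, (R−Rᵀ)₂₁) / (2 sinθ) = (-0.630721, -0.713040, -0.306212)
rvec = θ·k = (-0.337046, -0.381036, -0.163634)

rvec=(-0.3370, -0.3810, -0.1636) tvec=(-0.0070, 0.0361, 0.5966)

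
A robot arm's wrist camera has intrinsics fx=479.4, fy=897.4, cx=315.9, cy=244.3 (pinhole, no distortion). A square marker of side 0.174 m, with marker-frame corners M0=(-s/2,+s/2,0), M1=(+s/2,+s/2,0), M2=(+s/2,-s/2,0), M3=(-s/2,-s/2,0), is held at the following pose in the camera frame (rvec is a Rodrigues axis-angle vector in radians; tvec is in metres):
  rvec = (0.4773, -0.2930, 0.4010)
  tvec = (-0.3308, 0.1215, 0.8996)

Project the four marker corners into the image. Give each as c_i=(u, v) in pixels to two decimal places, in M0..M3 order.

c0=(78.97, 409.46) c1=(170.69, 447.69) c2=(200.51, 321.37) c3=(103.70, 270.53)

Intrinsics K: fx=479.4, fy=897.4, cx=315.9, cy=244.3
Marker side s = 0.174 m; corners in marker frame (Z=0):
  M0 = (-0.0870, +0.0870, 0)
  M1 = (+0.0870, +0.0870, 0)
  M2 = (+0.0870, -0.0870, 0)
  M3 = (-0.0870, -0.0870, 0)
rvec = (0.4773, -0.2930, 0.4010), |rvec| = θ = 0.68881 rad = 39.466°
Rodrigues: sinθ=0.63562, 1−cosθ=0.22800; R = I + sinθ·[k]× + (1−cosθ)·[k]×²:
    [+0.88147 -0.43724 -0.17840]
    [+0.30283 +0.81325 -0.49690]
    [+0.36235 +0.38398 +0.84927]
t = (-0.3308, 0.1215, 0.8996) m
M0: Pc = R·M0+t = (-0.44553, +0.16591, +0.90148); u = 479.4·(-0.44553)/0.90148 + 315.9 = 78.9723, v = 897.4·(+0.16591)/0.90148 + 244.3 = 409.4556
M1: Pc = R·M1+t = (-0.29215, +0.21860, +0.96453); u = 479.4·(-0.29215)/0.96453 + 315.9 = 170.6922, v = 897.4·(+0.21860)/0.96453 + 244.3 = 447.6850
M2: Pc = R·M2+t = (-0.21607, +0.07709, +0.89772); u = 479.4·(-0.21607)/0.89772 + 315.9 = 200.5130, v = 897.4·(+0.07709)/0.89772 + 244.3 = 321.3659
M3: Pc = R·M3+t = (-0.36945, +0.02440, +0.83467); u = 479.4·(-0.36945)/0.83467 + 315.9 = 103.7038, v = 897.4·(+0.02440)/0.83467 + 244.3 = 270.5345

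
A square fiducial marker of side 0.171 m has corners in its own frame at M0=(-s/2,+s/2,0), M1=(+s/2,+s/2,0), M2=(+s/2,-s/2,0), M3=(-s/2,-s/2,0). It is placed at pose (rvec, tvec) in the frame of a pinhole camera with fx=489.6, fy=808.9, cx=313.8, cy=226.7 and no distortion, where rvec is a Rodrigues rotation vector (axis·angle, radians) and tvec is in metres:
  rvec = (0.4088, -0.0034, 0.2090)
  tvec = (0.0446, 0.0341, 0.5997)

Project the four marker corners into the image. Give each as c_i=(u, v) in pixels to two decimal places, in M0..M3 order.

c0=(269.96, 346.91) c1=(399.05, 389.09) c2=(438.87, 190.71) c3=(294.85, 140.74)

Intrinsics K: fx=489.6, fy=808.9, cx=313.8, cy=226.7
Marker side s = 0.171 m; corners in marker frame (Z=0):
  M0 = (-0.0855, +0.0855, 0)
  M1 = (+0.0855, +0.0855, 0)
  M2 = (+0.0855, -0.0855, 0)
  M3 = (-0.0855, -0.0855, 0)
rvec = (0.4088, -0.0034, 0.2090), |rvec| = θ = 0.45914 rad = 26.307°
Rodrigues: sinθ=0.44318, 1−cosθ=0.10357; R = I + sinθ·[k]× + (1−cosθ)·[k]×²:
    [+0.97853 -0.20242 +0.03869]
    [+0.20105 +0.89644 -0.39494]
    [+0.04526 +0.39424 +0.91789]
t = (0.0446, 0.0341, 0.5997) m
M0: Pc = R·M0+t = (-0.05637, +0.09356, +0.62954); u = 489.6·(-0.05637)/0.62954 + 313.8 = 269.9593, v = 808.9·(+0.09356)/0.62954 + 226.7 = 346.9107
M1: Pc = R·M1+t = (+0.11096, +0.12794, +0.63728); u = 489.6·(+0.11096)/0.63728 + 313.8 = 399.0457, v = 808.9·(+0.12794)/0.63728 + 226.7 = 389.0894
M2: Pc = R·M2+t = (+0.14557, -0.02536, +0.56986); u = 489.6·(+0.14557)/0.56986 + 313.8 = 438.8684, v = 808.9·(-0.02536)/0.56986 + 226.7 = 190.7084
M3: Pc = R·M3+t = (-0.02176, -0.05974, +0.56212); u = 489.6·(-0.02176)/0.56212 + 313.8 = 294.8491, v = 808.9·(-0.05974)/0.56212 + 226.7 = 140.7402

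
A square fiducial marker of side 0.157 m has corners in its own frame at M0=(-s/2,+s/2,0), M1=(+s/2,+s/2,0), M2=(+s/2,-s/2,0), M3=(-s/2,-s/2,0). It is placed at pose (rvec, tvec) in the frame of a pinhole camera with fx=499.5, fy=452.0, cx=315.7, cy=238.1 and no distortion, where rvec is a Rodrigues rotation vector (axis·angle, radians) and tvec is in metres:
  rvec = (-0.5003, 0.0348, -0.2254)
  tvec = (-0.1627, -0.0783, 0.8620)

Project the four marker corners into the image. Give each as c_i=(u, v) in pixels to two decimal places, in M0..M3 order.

c0=(180.26, 241.48) c1=(273.35, 222.34) c2=(258.99, 156.48) c3=(173.65, 173.77)

Intrinsics K: fx=499.5, fy=452.0, cx=315.7, cy=238.1
Marker side s = 0.157 m; corners in marker frame (Z=0):
  M0 = (-0.0785, +0.0785, 0)
  M1 = (+0.0785, +0.0785, 0)
  M2 = (+0.0785, -0.0785, 0)
  M3 = (-0.0785, -0.0785, 0)
rvec = (-0.5003, 0.0348, -0.2254), |rvec| = θ = 0.54983 rad = 31.503°
Rodrigues: sinθ=0.52254, 1−cosθ=0.14739; R = I + sinθ·[k]× + (1−cosθ)·[k]×²:
    [+0.97464 +0.20573 +0.08805]
    [-0.22270 +0.85320 +0.47165]
    [+0.02190 -0.47929 +0.87738]
t = (-0.1627, -0.0783, 0.8620) m
M0: Pc = R·M0+t = (-0.22306, +0.00616, +0.82266); u = 499.5·(-0.22306)/0.82266 + 315.7 = 180.2626, v = 452.0·(+0.00616)/0.82266 + 238.1 = 241.4837
M1: Pc = R·M1+t = (-0.07004, -0.02881, +0.82609); u = 499.5·(-0.07004)/0.82609 + 315.7 = 273.3494, v = 452.0·(-0.02881)/0.82609 + 238.1 = 222.3389
M2: Pc = R·M2+t = (-0.10234, -0.16276, +0.90134); u = 499.5·(-0.10234)/0.90134 + 315.7 = 258.9859, v = 452.0·(-0.16276)/0.90134 + 238.1 = 156.4810
M3: Pc = R·M3+t = (-0.25536, -0.12779, +0.89791); u = 499.5·(-0.25536)/0.89791 + 315.7 = 173.6453, v = 452.0·(-0.12779)/0.89791 + 238.1 = 173.7691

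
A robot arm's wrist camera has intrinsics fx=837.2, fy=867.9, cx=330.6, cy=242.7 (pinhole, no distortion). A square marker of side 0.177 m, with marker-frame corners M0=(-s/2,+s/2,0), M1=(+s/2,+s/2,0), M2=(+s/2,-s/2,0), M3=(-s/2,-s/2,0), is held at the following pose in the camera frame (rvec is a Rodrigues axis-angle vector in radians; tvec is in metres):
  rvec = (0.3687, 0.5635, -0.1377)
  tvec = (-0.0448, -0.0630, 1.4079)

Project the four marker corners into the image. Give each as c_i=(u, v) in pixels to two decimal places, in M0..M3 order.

c0=(274.76, 255.18) c1=(360.47, 253.03) c2=(336.44, 146.77) c3=(249.14, 156.17)

Intrinsics K: fx=837.2, fy=867.9, cx=330.6, cy=242.7
Marker side s = 0.177 m; corners in marker frame (Z=0):
  M0 = (-0.0885, +0.0885, 0)
  M1 = (+0.0885, +0.0885, 0)
  M2 = (+0.0885, -0.0885, 0)
  M3 = (-0.0885, -0.0885, 0)
rvec = (0.3687, 0.5635, -0.1377), |rvec| = θ = 0.68734 rad = 39.382°
Rodrigues: sinθ=0.63448, 1−cosθ=0.22706; R = I + sinθ·[k]× + (1−cosθ)·[k]×²:
    [+0.83827 +0.22697 +0.49577]
    [-0.02726 +0.92555 -0.37764]
    [-0.54457 +0.30305 +0.78205]
t = (-0.0448, -0.0630, 1.4079) m
M0: Pc = R·M0+t = (-0.09890, +0.02132, +1.48291); u = 837.2·(-0.09890)/1.48291 + 330.6 = 274.7642, v = 867.9·(+0.02132)/1.48291 + 242.7 = 255.1799
M1: Pc = R·M1+t = (+0.04947, +0.01650, +1.38653); u = 837.2·(+0.04947)/1.38653 + 330.6 = 360.4728, v = 867.9·(+0.01650)/1.38653 + 242.7 = 253.0277
M2: Pc = R·M2+t = (+0.00930, -0.14732, +1.33289); u = 837.2·(+0.00930)/1.33289 + 330.6 = 336.4419, v = 867.9·(-0.14732)/1.33289 + 242.7 = 146.7713
M3: Pc = R·M3+t = (-0.13907, -0.14250, +1.42927); u = 837.2·(-0.13907)/1.42927 + 330.6 = 249.1373, v = 867.9·(-0.14250)/1.42927 + 242.7 = 156.1700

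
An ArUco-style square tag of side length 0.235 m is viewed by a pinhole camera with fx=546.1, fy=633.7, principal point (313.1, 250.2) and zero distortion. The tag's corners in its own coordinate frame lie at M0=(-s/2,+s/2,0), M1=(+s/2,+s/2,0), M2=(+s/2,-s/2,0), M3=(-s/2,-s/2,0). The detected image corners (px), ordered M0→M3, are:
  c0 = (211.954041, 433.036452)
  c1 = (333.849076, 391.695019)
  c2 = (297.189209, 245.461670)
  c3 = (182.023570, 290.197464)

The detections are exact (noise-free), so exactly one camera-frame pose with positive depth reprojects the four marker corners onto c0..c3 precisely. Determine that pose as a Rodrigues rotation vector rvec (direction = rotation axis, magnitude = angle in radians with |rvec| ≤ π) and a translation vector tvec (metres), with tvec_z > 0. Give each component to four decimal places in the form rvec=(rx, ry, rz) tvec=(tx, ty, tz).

rvec=(-0.1728, 0.1889, -0.3027) tvec=(-0.1066, 0.1395, 0.9975)

Intrinsics K: fx=546.1, fy=633.7, cx=313.1, cy=250.2
Marker side s = 0.235 m; corners in marker frame (Z=0):
  M0 = (-0.1175, +0.1175, 0)
  M1 = (+0.1175, +0.1175, 0)
  M2 = (+0.1175, -0.1175, 0)
  M3 = (-0.1175, -0.1175, 0)
Detected image corners:
  c0 = (211.954041, 433.036452) px
  c1 = (333.849076, 391.695019) px
  c2 = (297.189209, 245.461670) px
  c3 = (182.023570, 290.197464) px
Planar DLT: solve 8×8 A·h = b for H (H[2,2]=1):
  H  [+463.40950 +90.92311 +254.76407]
  H  [-237.25178 +547.90097 +338.82555]
  H  [-0.15861 -0.19704 +1.00000]
B = K⁻¹H; ‖b₁‖=1.002519, ‖b₂‖=1.002519; λ = 2/(‖b₁‖+‖b₂‖) = 0.997487, sign → tz>0 ⇒ λ=+0.997487
r₁ = λ·B[:,0] = (+0.93715,-0.31099,-0.15821); r₂ = λ·B[:,1] = (+0.27876,+0.94003,-0.19654)
r₃ = r₁×r₂ = (+0.20984,+0.14009,+0.96765); SVD([r₁ r₂ r₃]) → R = UVᵀ:
  R  [+0.93715 +0.27876 +0.20984]
  R  [-0.31099 +0.94003 +0.14009]
  R  [-0.15821 -0.19654 +0.96765]
t = (-0.10655, +0.13950, +0.99749) m
tr R = 2.844835; θ = arccos((tr R − 1)/2) = 0.396502 rad = 22.718°
axis k = ((R−Rᵀ)₃₂, (R−Rᵀ)₁₃, (R−Rᵀ)₂₁) / (2 sinθ) = (-0.435830, +0.476509, -0.763539)
rvec = θ·k = (-0.172808, +0.188937, -0.302745)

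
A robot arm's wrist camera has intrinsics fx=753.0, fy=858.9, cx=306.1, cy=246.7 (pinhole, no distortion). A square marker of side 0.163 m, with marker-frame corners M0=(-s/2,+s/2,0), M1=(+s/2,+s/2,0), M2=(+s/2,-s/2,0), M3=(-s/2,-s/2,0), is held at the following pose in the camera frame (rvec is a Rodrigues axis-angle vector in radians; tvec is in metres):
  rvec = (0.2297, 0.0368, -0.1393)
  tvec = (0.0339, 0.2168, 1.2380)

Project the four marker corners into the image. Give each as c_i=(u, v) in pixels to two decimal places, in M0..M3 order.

c0=(285.07, 455.37) c1=(381.95, 441.87) c2=(369.91, 336.69) c3=(270.22, 351.32)

Intrinsics K: fx=753.0, fy=858.9, cx=306.1, cy=246.7
Marker side s = 0.163 m; corners in marker frame (Z=0):
  M0 = (-0.0815, +0.0815, 0)
  M1 = (+0.0815, +0.0815, 0)
  M2 = (+0.0815, -0.0815, 0)
  M3 = (-0.0815, -0.0815, 0)
rvec = (0.2297, 0.0368, -0.1393), |rvec| = θ = 0.27115 rad = 15.536°
Rodrigues: sinθ=0.26784, 1−cosθ=0.03654; R = I + sinθ·[k]× + (1−cosθ)·[k]×²:
    [+0.98968 +0.14180 +0.02045]
    [-0.13340 +0.96414 -0.22944]
    [-0.05225 +0.22435 +0.97311]
t = (0.0339, 0.2168, 1.2380) m
M0: Pc = R·M0+t = (-0.03520, +0.30625, +1.26054); u = 753.0·(-0.03520)/1.26054 + 306.1 = 285.0713, v = 858.9·(+0.30625)/1.26054 + 246.7 = 455.3699
M1: Pc = R·M1+t = (+0.12612, +0.28451, +1.25203); u = 753.0·(+0.12612)/1.25203 + 306.1 = 381.9493, v = 858.9·(+0.28451)/1.25203 + 246.7 = 441.8729
M2: Pc = R·M2+t = (+0.10300, +0.12735, +1.21546); u = 753.0·(+0.10300)/1.21546 + 306.1 = 369.9121, v = 858.9·(+0.12735)/1.21546 + 246.7 = 336.6922
M3: Pc = R·M3+t = (-0.05832, +0.14909, +1.22397); u = 753.0·(-0.05832)/1.22397 + 306.1 = 270.2235, v = 858.9·(+0.14909)/1.22397 + 246.7 = 351.3244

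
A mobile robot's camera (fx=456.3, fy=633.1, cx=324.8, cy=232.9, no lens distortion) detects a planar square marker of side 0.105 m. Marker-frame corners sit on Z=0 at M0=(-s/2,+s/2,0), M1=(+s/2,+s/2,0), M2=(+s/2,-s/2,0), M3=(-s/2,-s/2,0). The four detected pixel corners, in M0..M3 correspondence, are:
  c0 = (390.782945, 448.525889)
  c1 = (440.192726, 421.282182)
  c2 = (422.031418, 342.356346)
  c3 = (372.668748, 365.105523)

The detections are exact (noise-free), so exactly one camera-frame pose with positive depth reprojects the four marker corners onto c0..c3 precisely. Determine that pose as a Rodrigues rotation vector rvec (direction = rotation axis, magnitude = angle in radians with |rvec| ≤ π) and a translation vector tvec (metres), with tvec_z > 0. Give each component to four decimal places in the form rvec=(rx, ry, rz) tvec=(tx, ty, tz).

Intrinsics K: fx=456.3, fy=633.1, cx=324.8, cy=232.9
Marker side s = 0.105 m; corners in marker frame (Z=0):
  M0 = (-0.0525, +0.0525, 0)
  M1 = (+0.0525, +0.0525, 0)
  M2 = (+0.0525, -0.0525, 0)
  M3 = (-0.0525, -0.0525, 0)
Detected image corners:
  c0 = (390.782945, 448.525889) px
  c1 = (440.192726, 421.282182) px
  c2 = (422.031418, 342.356346) px
  c3 = (372.668748, 365.105523) px
Planar DLT: solve 8×8 A·h = b for H (H[2,2]=1):
  H  [+661.86295 +98.71540 +406.94314]
  H  [-52.03926 +700.72133 +393.62015]
  H  [+0.47124 -0.18215 +1.00000]
B = K⁻¹H; ‖b₁‖=1.237233, ‖b₂‖=1.237233; λ = 2/(‖b₁‖+‖b₂‖) = 0.808255, sign → tz>0 ⇒ λ=+0.808255
r₁ = λ·B[:,0] = (+0.90126,-0.20655,+0.38088); r₂ = λ·B[:,1] = (+0.27965,+0.94875,-0.14723)
r₃ = r₁×r₂ = (-0.33095,+0.23920,+0.91283); SVD([r₁ r₂ r₃]) → R = UVᵀ:
  R  [+0.90126 +0.27965 -0.33095]
  R  [-0.20655 +0.94875 +0.23920]
  R  [+0.38088 -0.14723 +0.91283]
t = (+0.14550, +0.20519, +0.80826) m
tr R = 2.762831; θ = arccos((tr R − 1)/2) = 0.491946 rad = 28.186°
axis k = ((R−Rᵀ)₃₂, (R−Rᵀ)₁₃, (R−Rᵀ)₂₁) / (2 sinθ) = (-0.409058, -0.753511, -0.514677)
rvec = θ·k = (-0.201234, -0.370686, -0.253193)

rvec=(-0.2012, -0.3707, -0.2532) tvec=(0.1455, 0.2052, 0.8083)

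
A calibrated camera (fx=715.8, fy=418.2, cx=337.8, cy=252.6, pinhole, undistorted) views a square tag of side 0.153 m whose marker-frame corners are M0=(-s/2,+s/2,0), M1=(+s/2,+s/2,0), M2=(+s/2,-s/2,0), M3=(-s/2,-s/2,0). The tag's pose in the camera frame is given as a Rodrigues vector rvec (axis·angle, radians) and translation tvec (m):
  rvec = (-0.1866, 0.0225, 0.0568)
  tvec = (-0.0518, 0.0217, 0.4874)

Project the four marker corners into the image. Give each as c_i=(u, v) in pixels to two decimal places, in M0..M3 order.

Intrinsics K: fx=715.8, fy=418.2, cx=337.8, cy=252.6
Marker side s = 0.153 m; corners in marker frame (Z=0):
  M0 = (-0.0765, +0.0765, 0)
  M1 = (+0.0765, +0.0765, 0)
  M2 = (+0.0765, -0.0765, 0)
  M3 = (-0.0765, -0.0765, 0)
rvec = (-0.1866, 0.0225, 0.0568), |rvec| = θ = 0.19635 rad = 11.250°
Rodrigues: sinθ=0.19509, 1−cosθ=0.01921; R = I + sinθ·[k]× + (1−cosθ)·[k]×²:
    [+0.99814 -0.05853 +0.01707]
    [+0.05434 +0.98104 +0.18604]
    [-0.02764 -0.18477 +0.98239]
t = (-0.0518, 0.0217, 0.4874) m
M0: Pc = R·M0+t = (-0.13264, +0.09259, +0.47538); u = 715.8·(-0.13264)/0.47538 + 337.8 = 138.0855, v = 418.2·(+0.09259)/0.47538 + 252.6 = 334.0550
M1: Pc = R·M1+t = (+0.02008, +0.10091, +0.47115); u = 715.8·(+0.02008)/0.47115 + 337.8 = 368.3071, v = 418.2·(+0.10091)/0.47115 + 252.6 = 342.1661
M2: Pc = R·M2+t = (+0.02904, -0.04919, +0.49942); u = 715.8·(+0.02904)/0.49942 + 337.8 = 379.4149, v = 418.2·(-0.04919)/0.49942 + 252.6 = 211.4079
M3: Pc = R·M3+t = (-0.12368, -0.05751, +0.50365); u = 715.8·(-0.12368)/0.50365 + 337.8 = 162.0221, v = 418.2·(-0.05751)/0.50365 + 252.6 = 204.8499

c0=(138.09, 334.05) c1=(368.31, 342.17) c2=(379.41, 211.41) c3=(162.02, 204.85)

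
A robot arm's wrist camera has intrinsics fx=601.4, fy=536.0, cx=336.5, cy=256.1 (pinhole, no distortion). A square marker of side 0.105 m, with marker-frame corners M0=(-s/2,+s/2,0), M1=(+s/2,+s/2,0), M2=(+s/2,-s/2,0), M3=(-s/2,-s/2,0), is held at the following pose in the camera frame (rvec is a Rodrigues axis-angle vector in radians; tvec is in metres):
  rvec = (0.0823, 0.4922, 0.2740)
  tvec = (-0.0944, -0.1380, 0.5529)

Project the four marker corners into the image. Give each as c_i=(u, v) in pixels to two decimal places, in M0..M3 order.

Intrinsics K: fx=601.4, fy=536.0, cx=336.5, cy=256.1
Marker side s = 0.105 m; corners in marker frame (Z=0):
  M0 = (-0.0525, +0.0525, 0)
  M1 = (+0.0525, +0.0525, 0)
  M2 = (+0.0525, -0.0525, 0)
  M3 = (-0.0525, -0.0525, 0)
rvec = (0.0823, 0.4922, 0.2740), |rvec| = θ = 0.56931 rad = 32.619°
Rodrigues: sinθ=0.53905, 1−cosθ=0.15773; R = I + sinθ·[k]× + (1−cosθ)·[k]×²:
    [+0.84557 -0.23972 +0.47701]
    [+0.27915 +0.96017 -0.01230]
    [-0.45507 +0.14356 +0.87881]
t = (-0.0944, -0.1380, 0.5529) m
M0: Pc = R·M0+t = (-0.15138, -0.10225, +0.58433); u = 601.4·(-0.15138)/0.58433 + 336.5 = 180.6992, v = 536.0·(-0.10225)/0.58433 + 256.1 = 162.3099
M1: Pc = R·M1+t = (-0.06259, -0.07294, +0.53655); u = 601.4·(-0.06259)/0.53655 + 336.5 = 266.3411, v = 536.0·(-0.07294)/0.53655 + 256.1 = 183.2384
M2: Pc = R·M2+t = (-0.03742, -0.17375, +0.52147); u = 601.4·(-0.03742)/0.52147 + 336.5 = 293.3422, v = 536.0·(-0.17375)/0.52147 + 256.1 = 77.5059
M3: Pc = R·M3+t = (-0.12621, -0.20306, +0.56925); u = 601.4·(-0.12621)/0.56925 + 336.5 = 203.1661, v = 536.0·(-0.20306)/0.56925 + 256.1 = 64.8982

c0=(180.70, 162.31) c1=(266.34, 183.24) c2=(293.34, 77.51) c3=(203.17, 64.90)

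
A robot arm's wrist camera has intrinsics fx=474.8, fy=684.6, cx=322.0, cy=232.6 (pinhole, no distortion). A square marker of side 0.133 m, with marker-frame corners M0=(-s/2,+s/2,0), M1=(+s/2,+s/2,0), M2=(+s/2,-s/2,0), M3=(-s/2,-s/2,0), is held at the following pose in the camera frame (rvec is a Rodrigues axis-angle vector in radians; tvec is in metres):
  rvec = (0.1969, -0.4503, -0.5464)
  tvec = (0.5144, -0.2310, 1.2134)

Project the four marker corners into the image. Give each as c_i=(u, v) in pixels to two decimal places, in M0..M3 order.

c0=(516.03, 153.77) c1=(546.85, 117.59) c2=(530.49, 51.12) c3=(497.96, 85.81)

Intrinsics K: fx=474.8, fy=684.6, cx=322.0, cy=232.6
Marker side s = 0.133 m; corners in marker frame (Z=0):
  M0 = (-0.0665, +0.0665, 0)
  M1 = (+0.0665, +0.0665, 0)
  M2 = (+0.0665, -0.0665, 0)
  M3 = (-0.0665, -0.0665, 0)
rvec = (0.1969, -0.4503, -0.5464), |rvec| = θ = 0.73491 rad = 42.107°
Rodrigues: sinθ=0.67052, 1−cosθ=0.25811; R = I + sinθ·[k]× + (1−cosθ)·[k]×²:
    [+0.76042 +0.45615 -0.46226]
    [-0.54090 +0.83879 -0.06206]
    [+0.35943 +0.29723 +0.88457]
t = (0.5144, -0.2310, 1.2134) m
M0: Pc = R·M0+t = (+0.49417, -0.13925, +1.20926); u = 474.8·(+0.49417)/1.20926 + 322.0 = 516.0273, v = 684.6·(-0.13925)/1.20926 + 232.6 = 153.7662
M1: Pc = R·M1+t = (+0.59530, -0.21119, +1.25707); u = 474.8·(+0.59530)/1.25707 + 322.0 = 546.8482, v = 684.6·(-0.21119)/1.25707 + 232.6 = 117.5858
M2: Pc = R·M2+t = (+0.53463, -0.32275, +1.21754); u = 474.8·(+0.53463)/1.21754 + 322.0 = 530.4899, v = 684.6·(-0.32275)/1.21754 + 232.6 = 51.1234
M3: Pc = R·M3+t = (+0.43350, -0.25081, +1.16973); u = 474.8·(+0.43350)/1.16973 + 322.0 = 497.9589, v = 684.6·(-0.25081)/1.16973 + 232.6 = 85.8103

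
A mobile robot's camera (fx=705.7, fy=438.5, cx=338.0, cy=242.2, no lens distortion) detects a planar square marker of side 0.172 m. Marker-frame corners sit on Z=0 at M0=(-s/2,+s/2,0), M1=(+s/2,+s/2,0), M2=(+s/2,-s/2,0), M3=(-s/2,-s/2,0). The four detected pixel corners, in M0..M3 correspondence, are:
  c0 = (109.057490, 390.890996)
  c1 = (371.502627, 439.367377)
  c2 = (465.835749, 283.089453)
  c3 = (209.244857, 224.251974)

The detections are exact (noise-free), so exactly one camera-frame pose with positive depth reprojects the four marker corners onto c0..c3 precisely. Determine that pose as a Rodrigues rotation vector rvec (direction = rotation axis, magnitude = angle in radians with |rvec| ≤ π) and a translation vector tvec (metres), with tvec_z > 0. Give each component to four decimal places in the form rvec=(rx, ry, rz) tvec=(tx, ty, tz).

rvec=(0.0325, -0.1605, 0.3571) tvec=(-0.0279, 0.0929, 0.4376)

Intrinsics K: fx=705.7, fy=438.5, cx=338.0, cy=242.2
Marker side s = 0.172 m; corners in marker frame (Z=0):
  M0 = (-0.0860, +0.0860, 0)
  M1 = (+0.0860, +0.0860, 0)
  M2 = (+0.0860, -0.0860, 0)
  M3 = (-0.0860, -0.0860, 0)
Detected image corners:
  c0 = (109.057490, 390.890996) px
  c1 = (371.502627, 439.367377) px
  c2 = (465.835749, 283.089453) px
  c3 = (209.244857, 224.251974) px
Planar DLT: solve 8×8 A·h = b for H (H[2,2]=1):
  H  [+1615.88669 -562.69608 +293.01277]
  H  [+435.84396 +940.33127 +335.30840]
  H  [+0.37053 +0.00771 +1.00000]
B = K⁻¹H; ‖b₁‖=2.285183, ‖b₂‖=2.285183; λ = 2/(‖b₁‖+‖b₂‖) = 0.437602, sign → tz>0 ⇒ λ=+0.437602
r₁ = λ·B[:,0] = (+0.92434,+0.34539,+0.16214); r₂ = λ·B[:,1] = (-0.35054,+0.93654,+0.00337)
r₃ = r₁×r₂ = (-0.15069,-0.05996,+0.98676); SVD([r₁ r₂ r₃]) → R = UVᵀ:
  R  [+0.92434 -0.35054 -0.15069]
  R  [+0.34539 +0.93654 -0.05996]
  R  [+0.16214 +0.00337 +0.98676]
t = (-0.02790, +0.09292, +0.43760) m
tr R = 2.847647; θ = arccos((tr R − 1)/2) = 0.392846 rad = 22.508°
axis k = ((R−Rᵀ)₃₂, (R−Rᵀ)₁₃, (R−Rᵀ)₂₁) / (2 sinθ) = (+0.082719, -0.408592, +0.908961)
rvec = θ·k = (+0.032496, -0.160514, +0.357081)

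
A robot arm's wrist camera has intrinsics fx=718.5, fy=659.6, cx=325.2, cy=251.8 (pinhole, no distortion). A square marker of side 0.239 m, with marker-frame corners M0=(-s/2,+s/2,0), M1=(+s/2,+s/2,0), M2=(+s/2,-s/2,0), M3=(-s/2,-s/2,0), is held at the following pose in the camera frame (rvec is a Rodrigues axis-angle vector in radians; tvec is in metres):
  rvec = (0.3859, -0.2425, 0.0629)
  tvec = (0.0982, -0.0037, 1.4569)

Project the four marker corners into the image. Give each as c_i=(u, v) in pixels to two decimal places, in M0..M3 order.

Intrinsics K: fx=718.5, fy=659.6, cx=325.2, cy=251.8
Marker side s = 0.239 m; corners in marker frame (Z=0):
  M0 = (-0.1195, +0.1195, 0)
  M1 = (+0.1195, +0.1195, 0)
  M2 = (+0.1195, -0.1195, 0)
  M3 = (-0.1195, -0.1195, 0)
rvec = (0.3859, -0.2425, 0.0629), |rvec| = θ = 0.46009 rad = 26.361°
Rodrigues: sinθ=0.44403, 1−cosθ=0.10399; R = I + sinθ·[k]× + (1−cosθ)·[k]×²:
    [+0.96917 -0.10668 -0.22211]
    [+0.01473 +0.92490 -0.37992]
    [+0.24596 +0.36494 +0.89796]
t = (0.0982, -0.0037, 1.4569) m
M0: Pc = R·M0+t = (-0.03036, +0.10507, +1.47112); u = 718.5·(-0.03036)/1.47112 + 325.2 = 310.3704, v = 659.6·(+0.10507)/1.47112 + 251.8 = 298.9077
M1: Pc = R·M1+t = (+0.20127, +0.10859, +1.52990); u = 718.5·(+0.20127)/1.52990 + 325.2 = 419.7231, v = 659.6·(+0.10859)/1.52990 + 251.8 = 298.6158
M2: Pc = R·M2+t = (+0.22676, -0.11247, +1.44268); u = 718.5·(+0.22676)/1.44268 + 325.2 = 438.1351, v = 659.6·(-0.11247)/1.44268 + 251.8 = 200.3805
M3: Pc = R·M3+t = (-0.00487, -0.11599, +1.38390); u = 718.5·(-0.00487)/1.38390 + 325.2 = 322.6726, v = 659.6·(-0.11599)/1.38390 + 251.8 = 196.5180

c0=(310.37, 298.91) c1=(419.72, 298.62) c2=(438.14, 200.38) c3=(322.67, 196.52)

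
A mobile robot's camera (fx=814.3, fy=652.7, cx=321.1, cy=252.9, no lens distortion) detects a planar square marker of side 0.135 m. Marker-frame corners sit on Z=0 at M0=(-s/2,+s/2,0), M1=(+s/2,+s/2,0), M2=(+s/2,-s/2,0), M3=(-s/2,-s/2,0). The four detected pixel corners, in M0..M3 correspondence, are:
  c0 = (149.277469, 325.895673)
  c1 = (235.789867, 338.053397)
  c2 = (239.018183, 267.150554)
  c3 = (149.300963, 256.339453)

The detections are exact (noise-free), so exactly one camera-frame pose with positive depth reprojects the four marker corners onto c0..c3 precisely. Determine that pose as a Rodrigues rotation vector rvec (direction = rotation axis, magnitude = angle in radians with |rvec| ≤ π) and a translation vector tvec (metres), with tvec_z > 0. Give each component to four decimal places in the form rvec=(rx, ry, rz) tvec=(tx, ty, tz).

rvec=(0.3055, 0.2380, 0.1042) tvec=(-0.1834, 0.0794, 1.1641)

Intrinsics K: fx=814.3, fy=652.7, cx=321.1, cy=252.9
Marker side s = 0.135 m; corners in marker frame (Z=0):
  M0 = (-0.0675, +0.0675, 0)
  M1 = (+0.0675, +0.0675, 0)
  M2 = (+0.0675, -0.0675, 0)
  M3 = (-0.0675, -0.0675, 0)
Detected image corners:
  c0 = (149.277469, 325.895673) px
  c1 = (235.789867, 338.053397) px
  c2 = (239.018183, 267.150554) px
  c3 = (149.300963, 256.339453) px
Planar DLT: solve 8×8 A·h = b for H (H[2,2]=1):
  H  [+616.61743 +39.53341 +192.78028]
  H  [+30.08265 +599.11839 +297.41832]
  H  [-0.18553 +0.26599 +1.00000]
B = K⁻¹H; ‖b₁‖=0.859010, ‖b₂‖=0.859010; λ = 2/(‖b₁‖+‖b₂‖) = 1.164131, sign → tz>0 ⇒ λ=+1.164131
r₁ = λ·B[:,0] = (+0.96669,+0.13734,-0.21598); r₂ = λ·B[:,1] = (-0.06559,+0.94859,+0.30965)
r₃ = r₁×r₂ = (+0.24741,-0.28517,+0.92600); SVD([r₁ r₂ r₃]) → R = UVᵀ:
  R  [+0.96669 -0.06559 +0.24741]
  R  [+0.13734 +0.94859 -0.28517]
  R  [-0.21598 +0.30965 +0.92600]
t = (-0.18345, +0.07940, +1.16413) m
tr R = 2.841273; θ = arccos((tr R − 1)/2) = 0.401089 rad = 22.981°
axis k = ((R−Rᵀ)₃₂, (R−Rᵀ)₁₃, (R−Rᵀ)₂₁) / (2 sinθ) = (+0.761764, +0.593445, +0.259880)
rvec = θ·k = (+0.305535, +0.238024, +0.104235)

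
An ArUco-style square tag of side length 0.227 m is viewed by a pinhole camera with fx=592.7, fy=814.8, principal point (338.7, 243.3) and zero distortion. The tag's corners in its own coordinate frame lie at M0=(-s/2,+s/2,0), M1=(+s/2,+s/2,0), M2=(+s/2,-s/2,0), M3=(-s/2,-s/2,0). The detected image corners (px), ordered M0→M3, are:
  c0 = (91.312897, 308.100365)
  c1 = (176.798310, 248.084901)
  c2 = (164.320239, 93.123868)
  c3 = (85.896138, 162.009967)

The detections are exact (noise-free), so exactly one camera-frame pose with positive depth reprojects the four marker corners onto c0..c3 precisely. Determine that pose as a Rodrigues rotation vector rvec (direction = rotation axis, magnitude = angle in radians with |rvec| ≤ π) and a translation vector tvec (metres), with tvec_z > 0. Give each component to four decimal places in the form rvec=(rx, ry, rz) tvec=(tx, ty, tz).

Intrinsics K: fx=592.7, fy=814.8, cx=338.7, cy=243.3
Marker side s = 0.227 m; corners in marker frame (Z=0):
  M0 = (-0.1135, +0.1135, 0)
  M1 = (+0.1135, +0.1135, 0)
  M2 = (+0.1135, -0.1135, 0)
  M3 = (-0.1135, -0.1135, 0)
Detected image corners:
  c0 = (91.312897, 308.100365) px
  c1 = (176.798310, 248.084901) px
  c2 = (164.320239, 93.123868) px
  c3 = (85.896138, 162.009967) px
Planar DLT: solve 8×8 A·h = b for H (H[2,2]=1):
  H  [+308.18467 -4.77547 +127.53592]
  H  [-366.46448 +594.15771 +201.43852]
  H  [-0.40328 -0.33554 +1.00000]
B = K⁻¹H; ‖b₁‖=0.913360, ‖b₂‖=0.913360; λ = 2/(‖b₁‖+‖b₂‖) = 1.094858, sign → tz>0 ⇒ λ=+1.094858
r₁ = λ·B[:,0] = (+0.82160,-0.36058,-0.44153); r₂ = λ·B[:,1] = (+0.20111,+0.90807,-0.36737)
r₃ = r₁×r₂ = (+0.53341,+0.21303,+0.81859); SVD([r₁ r₂ r₃]) → R = UVᵀ:
  R  [+0.82160 +0.20111 +0.53341]
  R  [-0.36058 +0.90807 +0.21303]
  R  [-0.44153 -0.36737 +0.81859]
t = (-0.39007, -0.05625, +1.09486) m
tr R = 2.548270; θ = arccos((tr R − 1)/2) = 0.685449 rad = 39.273°
axis k = ((R−Rᵀ)₃₂, (R−Rᵀ)₁₃, (R−Rᵀ)₂₁) / (2 sinθ) = (-0.458435, +0.770066, -0.443661)
rvec = θ·k = (-0.314234, +0.527841, -0.304107)

rvec=(-0.3142, 0.5278, -0.3041) tvec=(-0.3901, -0.0562, 1.0949)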